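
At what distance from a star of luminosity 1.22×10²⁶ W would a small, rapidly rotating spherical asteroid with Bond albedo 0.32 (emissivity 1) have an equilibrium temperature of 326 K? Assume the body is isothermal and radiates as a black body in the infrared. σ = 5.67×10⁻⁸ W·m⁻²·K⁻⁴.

d ≈ 5.08×10¹⁰ m

For an isothermal black-emitting sphere, (1−a)S·πr² = σ·4πr²·T⁴ ⇒ S = 4σT⁴/(1−a).
S = 4·5.67×10⁻⁸·(326)⁴/0.680 = 3767 W/m².
Flux falls as S = L/(4πd²), so d = √(L/(4πS)) = √(1.22×10²⁶/(4π·3767)).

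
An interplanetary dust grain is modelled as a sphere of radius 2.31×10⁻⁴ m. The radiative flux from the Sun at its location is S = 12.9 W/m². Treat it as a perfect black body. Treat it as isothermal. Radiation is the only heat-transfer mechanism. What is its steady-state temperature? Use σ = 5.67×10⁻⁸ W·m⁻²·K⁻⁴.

At equilibrium, absorbed power = emitted power.
Absorbing cross-section = πr² = 1.676×10⁻⁷ m²; emitting surface = 4πr² = 6.706×10⁻⁷ m² (ratio 4).
S·A_cross = εσ·A_surf·T⁴  ⇒  T⁴ = S/(4σ).
T⁴ = 1.00·12.9/(4·5.67×10⁻⁸) = 5.688×10⁷ K⁴.
T = (5.688×10⁷)^(1/4).

T ≈ 86.8 K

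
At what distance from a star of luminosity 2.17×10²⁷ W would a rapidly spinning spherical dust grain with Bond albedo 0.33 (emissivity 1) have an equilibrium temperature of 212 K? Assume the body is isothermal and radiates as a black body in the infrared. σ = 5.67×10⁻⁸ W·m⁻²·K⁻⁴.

d ≈ 5.03×10¹¹ m

For an isothermal black-emitting sphere, (1−a)S·πr² = σ·4πr²·T⁴ ⇒ S = 4σT⁴/(1−a).
S = 4·5.67×10⁻⁸·(212)⁴/0.670 = 683.8 W/m².
Flux falls as S = L/(4πd²), so d = √(L/(4πS)) = √(2.17×10²⁷/(4π·683.8)).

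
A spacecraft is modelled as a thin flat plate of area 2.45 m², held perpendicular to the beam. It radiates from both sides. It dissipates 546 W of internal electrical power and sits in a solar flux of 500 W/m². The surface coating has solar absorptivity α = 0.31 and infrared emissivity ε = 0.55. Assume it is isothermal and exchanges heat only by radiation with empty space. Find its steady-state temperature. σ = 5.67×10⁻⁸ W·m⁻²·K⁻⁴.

At steady state, absorbed solar power + internal power = radiated power.
Absorbed: α·S·A_cross = 0.31·500·2.450 = 379.8 W (cross-section A).
Total input = 379.8 + 546 = 925.8 W.
Radiated: εσ·A_surf·T⁴ with A_surf = 2A = 4.900 m².
T⁴ = 925.8/(0.55·5.67×10⁻⁸·4.900) = 6.058×10⁹ K⁴.

T ≈ 279 K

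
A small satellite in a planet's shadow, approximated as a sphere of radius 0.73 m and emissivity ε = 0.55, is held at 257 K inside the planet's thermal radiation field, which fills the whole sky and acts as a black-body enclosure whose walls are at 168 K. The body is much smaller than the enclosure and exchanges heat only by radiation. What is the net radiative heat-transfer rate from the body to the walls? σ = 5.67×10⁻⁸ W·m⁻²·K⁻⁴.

For a small grey body in a large enclosure: P_net = εσA(T_body⁴ − T_wall⁴).
A = 4πr² = 6.697 m²; T_body⁴ − T_wall⁴ = 4.362×10⁹ − 7.966×10⁸ = 3.566×10⁹ K⁴.
|P_net| = 0.55·5.67×10⁻⁸·6.697·3.566×10⁹.

P_net ≈ 745 W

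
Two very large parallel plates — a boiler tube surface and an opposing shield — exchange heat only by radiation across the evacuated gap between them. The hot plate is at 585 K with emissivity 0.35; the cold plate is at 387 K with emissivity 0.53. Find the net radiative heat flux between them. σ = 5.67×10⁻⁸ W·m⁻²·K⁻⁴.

For two infinite grey parallel plates, q = σ(T₁⁴ − T₂⁴)/(1/ε₁ + 1/ε₂ − 1).
T₁⁴ − T₂⁴ = 1.171×10¹¹ − 2.243×10¹⁰ = 9.469×10¹⁰ K⁴.
1/ε₁ + 1/ε₂ − 1 = 2.857 + 1.887 − 1 = 3.744.
q = 5.67×10⁻⁸ × 9.469×10¹⁰ / 3.744.

q ≈ 1430 W/m²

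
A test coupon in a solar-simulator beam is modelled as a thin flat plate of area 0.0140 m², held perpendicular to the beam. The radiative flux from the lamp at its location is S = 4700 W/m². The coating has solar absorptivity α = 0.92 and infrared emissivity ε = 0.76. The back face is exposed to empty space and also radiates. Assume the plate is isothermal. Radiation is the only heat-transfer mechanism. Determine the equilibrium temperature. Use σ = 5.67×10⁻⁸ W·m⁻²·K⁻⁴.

T ≈ 473 K

At equilibrium, absorbed power = emitted power.
Absorbing cross-section = A = 0.01400 m²; emitting surface = 2A = 0.02800 m² (ratio 2).
αS·A_cross = εσ·A_surf·T⁴  ⇒  T⁴ = αS/(ε·2σ).
T⁴ = 0.920·4700/(0.76·2·5.67×10⁻⁸) = 5.017×10¹⁰ K⁴.
T = (5.017×10¹⁰)^(1/4).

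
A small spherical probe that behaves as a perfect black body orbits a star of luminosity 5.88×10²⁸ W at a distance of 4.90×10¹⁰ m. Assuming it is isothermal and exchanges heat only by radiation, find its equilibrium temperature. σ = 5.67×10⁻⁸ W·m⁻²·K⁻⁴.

T ≈ 1710 K

First find the stellar flux at distance d: S = L/(4πd²) = 5.88×10²⁸/(4π·(4.90×10¹⁰)²) = 1.949×10⁶ W/m².
For an isothermal sphere, absorbed (1−a)S·πr² = emitted σ·4πr²·T⁴, so T⁴ = (1−a)S/(4σ).
T⁴ = 1.00·1.949×10⁶/(4·5.67×10⁻⁸) = 8.593×10¹² K⁴.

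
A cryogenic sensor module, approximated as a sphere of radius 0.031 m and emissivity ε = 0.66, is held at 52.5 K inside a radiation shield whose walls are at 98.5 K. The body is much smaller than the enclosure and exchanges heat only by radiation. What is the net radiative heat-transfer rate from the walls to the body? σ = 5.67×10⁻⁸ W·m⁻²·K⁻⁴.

For a small grey body in a large enclosure: P_net = εσA(T_body⁴ − T_wall⁴).
A = 4πr² = 0.01208 m²; T_body⁴ − T_wall⁴ = 7.597×10⁶ − 9.413×10⁷ = -8.654×10⁷ K⁴.
|P_net| = 0.66·5.67×10⁻⁸·0.01208·8.654×10⁷.

P_net ≈ 0.0391 W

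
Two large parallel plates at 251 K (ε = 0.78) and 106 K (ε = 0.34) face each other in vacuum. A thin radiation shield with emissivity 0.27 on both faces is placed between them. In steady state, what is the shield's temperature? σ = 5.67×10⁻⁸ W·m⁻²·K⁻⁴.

In steady state the net flux on the hot side equals that on the cold side.
σ(T₁⁴−T_s⁴)/D₁ = σ(T_s⁴−T₂⁴)/D₂, with D₁ = 1/ε₁+1/ε_s−1 = 3.986, D₂ = 1/ε_s+1/ε₂−1 = 5.645.
Solve for T_s⁴: T_s⁴ = (D₂·T₁⁴ + D₁·T₂⁴)/(D₁+D₂) = 2.379×10⁹ K⁴.

T_s ≈ 221 K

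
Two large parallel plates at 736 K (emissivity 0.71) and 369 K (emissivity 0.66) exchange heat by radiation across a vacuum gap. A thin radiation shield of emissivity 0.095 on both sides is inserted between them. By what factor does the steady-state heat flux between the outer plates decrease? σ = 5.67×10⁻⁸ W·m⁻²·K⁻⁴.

factor ≈ 11.4

Without shield: q₀ = σΔ(T⁴)/(1/ε₁+1/ε₂−1) with denominator 1.924.
With shield the two gaps are in series; the resistances add: (1/ε₁+1/ε_s−1)+(1/ε_s+1/ε₂−1) = 10.93+11.04 = 21.98.
Heat-flux ratio q₀/q = 21.98/1.924.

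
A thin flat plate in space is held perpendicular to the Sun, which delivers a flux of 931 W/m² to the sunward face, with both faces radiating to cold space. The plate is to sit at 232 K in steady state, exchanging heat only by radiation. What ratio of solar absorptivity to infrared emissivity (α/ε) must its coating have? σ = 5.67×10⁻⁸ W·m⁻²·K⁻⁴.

Balance: αS·A = εσ·2A·T⁴ ⇒ α/ε = 2σT⁴/S.
α/ε = 2·5.67×10⁻⁸·(232)⁴/931 = 2·5.67×10⁻⁸·2.897×10⁹/931.

α/ε ≈ 0.353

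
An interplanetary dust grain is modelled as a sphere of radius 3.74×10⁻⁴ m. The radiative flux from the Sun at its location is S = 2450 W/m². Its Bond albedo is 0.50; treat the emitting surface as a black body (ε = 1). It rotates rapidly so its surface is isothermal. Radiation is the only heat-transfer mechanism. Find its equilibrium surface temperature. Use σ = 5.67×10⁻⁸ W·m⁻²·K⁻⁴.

At equilibrium, absorbed power = emitted power.
Absorbing cross-section = πr² = 4.394×10⁻⁷ m²; emitting surface = 4πr² = 1.758×10⁻⁶ m² (ratio 4).
(1−a)S·A_cross = εσ·A_surf·T⁴  ⇒  T⁴ = (1−a)S/(4σ).
T⁴ = 0.500·2450/(4·5.67×10⁻⁸) = 5.401×10⁹ K⁴.
T = (5.401×10⁹)^(1/4).

T ≈ 271 K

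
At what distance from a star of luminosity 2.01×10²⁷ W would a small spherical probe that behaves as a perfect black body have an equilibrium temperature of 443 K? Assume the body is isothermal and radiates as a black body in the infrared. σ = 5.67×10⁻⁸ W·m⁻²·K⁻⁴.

For an isothermal black-emitting sphere, (1−a)S·πr² = σ·4πr²·T⁴ ⇒ S = 4σT⁴/(1−a).
S = 4·5.67×10⁻⁸·(443)⁴/1.00 = 8735 W/m².
Flux falls as S = L/(4πd²), so d = √(L/(4πS)) = √(2.01×10²⁷/(4π·8735)).

d ≈ 1.35×10¹¹ m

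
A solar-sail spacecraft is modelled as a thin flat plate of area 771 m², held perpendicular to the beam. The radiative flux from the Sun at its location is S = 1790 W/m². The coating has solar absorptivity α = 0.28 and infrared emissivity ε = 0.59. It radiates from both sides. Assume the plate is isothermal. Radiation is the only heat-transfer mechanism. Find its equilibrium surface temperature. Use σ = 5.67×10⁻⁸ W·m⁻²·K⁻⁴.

At equilibrium, absorbed power = emitted power.
Absorbing cross-section = A = 771.0 m²; emitting surface = 2A = 1542 m² (ratio 2).
αS·A_cross = εσ·A_surf·T⁴  ⇒  T⁴ = αS/(ε·2σ).
T⁴ = 0.280·1790/(0.59·2·5.67×10⁻⁸) = 7.491×10⁹ K⁴.
T = (7.491×10⁹)^(1/4).

T ≈ 294 K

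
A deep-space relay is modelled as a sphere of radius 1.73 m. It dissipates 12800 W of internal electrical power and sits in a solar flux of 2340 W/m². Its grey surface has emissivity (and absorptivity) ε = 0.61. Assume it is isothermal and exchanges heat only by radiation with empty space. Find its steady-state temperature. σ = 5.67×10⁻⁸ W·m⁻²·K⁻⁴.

At steady state, absorbed solar power + internal power = radiated power.
Absorbed: α·S·A_cross = 0.61·2340·9.402 = 13420 W (cross-section πr²).
Total input = 13420 + 12800 = 26220 W.
Radiated: εσ·A_surf·T⁴ with A_surf = 4πr² = 37.61 m².
T⁴ = 26220/(0.61·5.67×10⁻⁸·37.61) = 2.016×10¹⁰ K⁴.

T ≈ 377 K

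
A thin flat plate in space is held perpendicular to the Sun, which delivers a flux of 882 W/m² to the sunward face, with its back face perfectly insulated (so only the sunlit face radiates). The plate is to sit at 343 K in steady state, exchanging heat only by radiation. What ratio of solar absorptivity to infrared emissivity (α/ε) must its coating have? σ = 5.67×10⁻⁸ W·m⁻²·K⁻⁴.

Balance: αS·A = εσ·1A·T⁴ ⇒ α/ε = σT⁴/S.
α/ε = 5.67×10⁻⁸·(343)⁴/882 = 5.67×10⁻⁸·1.384×10¹⁰/882.

α/ε ≈ 0.890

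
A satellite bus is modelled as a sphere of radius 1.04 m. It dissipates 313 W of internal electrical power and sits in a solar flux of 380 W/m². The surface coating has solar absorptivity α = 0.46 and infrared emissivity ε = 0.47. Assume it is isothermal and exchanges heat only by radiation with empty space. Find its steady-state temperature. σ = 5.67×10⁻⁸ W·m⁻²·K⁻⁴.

At steady state, absorbed solar power + internal power = radiated power.
Absorbed: α·S·A_cross = 0.46·380·3.398 = 594.0 W (cross-section πr²).
Total input = 594.0 + 313 = 907.0 W.
Radiated: εσ·A_surf·T⁴ with A_surf = 4πr² = 13.59 m².
T⁴ = 907.0/(0.47·5.67×10⁻⁸·13.59) = 2.504×10⁹ K⁴.

T ≈ 224 K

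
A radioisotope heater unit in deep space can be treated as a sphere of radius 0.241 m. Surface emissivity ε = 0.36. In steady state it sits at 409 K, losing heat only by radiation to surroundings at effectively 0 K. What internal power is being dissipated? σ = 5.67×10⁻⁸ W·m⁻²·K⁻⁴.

P ≈ 417 W

Steady state: P = εσA T⁴.
A = 4πr² = 0.7299 m²; T⁴ = (409)⁴ = 2.798×10¹⁰ K⁴.
P = 0.36 × 5.67×10⁻⁸ × 0.7299 × 2.798×10¹⁰.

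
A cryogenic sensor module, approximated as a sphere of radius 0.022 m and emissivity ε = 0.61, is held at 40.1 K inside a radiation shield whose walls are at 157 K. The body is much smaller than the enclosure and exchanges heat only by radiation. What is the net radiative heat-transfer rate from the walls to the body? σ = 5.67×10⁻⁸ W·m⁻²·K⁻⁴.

For a small grey body in a large enclosure: P_net = εσA(T_body⁴ − T_wall⁴).
A = 4πr² = 0.006082 m²; T_body⁴ − T_wall⁴ = 2.586×10⁶ − 6.076×10⁸ = -6.050×10⁸ K⁴.
|P_net| = 0.61·5.67×10⁻⁸·0.006082·6.050×10⁸.

P_net ≈ 0.127 W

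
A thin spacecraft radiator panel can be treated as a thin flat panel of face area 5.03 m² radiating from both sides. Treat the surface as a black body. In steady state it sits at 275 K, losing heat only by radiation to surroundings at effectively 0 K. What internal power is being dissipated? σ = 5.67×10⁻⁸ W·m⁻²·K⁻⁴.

Steady state: P = εσA T⁴.
A = 2·5.03 = 10.06 m²; T⁴ = (275)⁴ = 5.719×10⁹ K⁴.
P = 1.0 × 5.67×10⁻⁸ × 10.06 × 5.719×10⁹.

P ≈ 3260 W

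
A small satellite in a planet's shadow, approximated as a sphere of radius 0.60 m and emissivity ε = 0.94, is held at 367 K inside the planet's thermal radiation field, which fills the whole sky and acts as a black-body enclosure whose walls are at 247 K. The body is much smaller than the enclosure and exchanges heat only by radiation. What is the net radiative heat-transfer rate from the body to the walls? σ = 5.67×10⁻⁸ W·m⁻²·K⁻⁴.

For a small grey body in a large enclosure: P_net = εσA(T_body⁴ − T_wall⁴).
A = 4πr² = 4.524 m²; T_body⁴ − T_wall⁴ = 1.814×10¹⁰ − 3.722×10⁹ = 1.442×10¹⁰ K⁴.
|P_net| = 0.94·5.67×10⁻⁸·4.524·1.442×10¹⁰.

P_net ≈ 3480 W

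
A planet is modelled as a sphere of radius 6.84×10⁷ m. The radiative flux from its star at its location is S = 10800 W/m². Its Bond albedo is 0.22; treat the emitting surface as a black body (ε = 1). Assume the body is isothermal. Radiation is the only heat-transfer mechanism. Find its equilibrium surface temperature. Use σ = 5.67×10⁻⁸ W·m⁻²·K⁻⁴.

At equilibrium, absorbed power = emitted power.
Absorbing cross-section = πr² = 1.470×10¹⁶ m²; emitting surface = 4πr² = 5.879×10¹⁶ m² (ratio 4).
(1−a)S·A_cross = εσ·A_surf·T⁴  ⇒  T⁴ = (1−a)S/(4σ).
T⁴ = 0.780·10800/(4·5.67×10⁻⁸) = 3.714×10¹⁰ K⁴.
T = (3.714×10¹⁰)^(1/4).

T ≈ 439 K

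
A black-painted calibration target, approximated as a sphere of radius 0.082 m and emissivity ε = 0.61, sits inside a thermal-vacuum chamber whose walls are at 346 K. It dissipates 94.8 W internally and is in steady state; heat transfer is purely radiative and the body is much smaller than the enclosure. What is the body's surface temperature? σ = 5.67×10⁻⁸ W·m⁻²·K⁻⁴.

T ≈ 465 K

For a small grey body in a large enclosure, net radiated power = εσA(T⁴ − T_w⁴).
Steady state: P = εσA(T⁴ − T_w⁴) with A = 4πr² = 0.08450 m².
T⁴ = P/(εσA) + T_w⁴ = 94.8/(0.61·5.67×10⁻⁸·0.08450) + (346)⁴
    = 3.244×10¹⁰ + 1.433×10¹⁰ = 4.677×10¹⁰ K⁴.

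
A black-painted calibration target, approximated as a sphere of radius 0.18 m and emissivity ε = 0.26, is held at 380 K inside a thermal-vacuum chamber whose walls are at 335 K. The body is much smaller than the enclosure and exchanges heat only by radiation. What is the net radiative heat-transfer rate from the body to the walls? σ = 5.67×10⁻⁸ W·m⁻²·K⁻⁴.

P_net ≈ 49.6 W

For a small grey body in a large enclosure: P_net = εσA(T_body⁴ − T_wall⁴).
A = 4πr² = 0.4072 m²; T_body⁴ − T_wall⁴ = 2.085×10¹⁰ − 1.259×10¹⁰ = 8.257×10⁹ K⁴.
|P_net| = 0.26·5.67×10⁻⁸·0.4072·8.257×10⁹.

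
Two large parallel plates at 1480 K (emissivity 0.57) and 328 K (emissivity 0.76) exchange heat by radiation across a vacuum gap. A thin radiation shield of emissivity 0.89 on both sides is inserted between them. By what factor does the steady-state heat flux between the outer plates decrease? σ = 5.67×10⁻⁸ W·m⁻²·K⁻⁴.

Without shield: q₀ = σΔ(T⁴)/(1/ε₁+1/ε₂−1) with denominator 2.070.
With shield the two gaps are in series; the resistances add: (1/ε₁+1/ε_s−1)+(1/ε_s+1/ε₂−1) = 1.878+1.439 = 3.317.
Heat-flux ratio q₀/q = 3.317/2.070.

factor ≈ 1.60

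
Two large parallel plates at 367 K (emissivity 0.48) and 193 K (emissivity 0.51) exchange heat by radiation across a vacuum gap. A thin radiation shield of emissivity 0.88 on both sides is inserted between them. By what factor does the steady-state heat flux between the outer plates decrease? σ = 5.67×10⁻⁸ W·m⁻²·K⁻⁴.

Without shield: q₀ = σΔ(T⁴)/(1/ε₁+1/ε₂−1) with denominator 3.044.
With shield the two gaps are in series; the resistances add: (1/ε₁+1/ε_s−1)+(1/ε_s+1/ε₂−1) = 2.220+2.097 = 4.317.
Heat-flux ratio q₀/q = 4.317/3.044.

factor ≈ 1.42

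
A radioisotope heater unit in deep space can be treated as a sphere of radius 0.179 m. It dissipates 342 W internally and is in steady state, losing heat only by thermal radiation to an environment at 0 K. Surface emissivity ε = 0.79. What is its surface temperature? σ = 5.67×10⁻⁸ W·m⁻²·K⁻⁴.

Steady state: internal power = radiated power, P = εσA T⁴.
Radiating area A = 4πr² = 0.4026 m².
T⁴ = P/(εσA) = 342/(0.79·5.67×10⁻⁸·0.4026) = 1.896×10¹⁰ K⁴.
T = (1.896×10¹⁰)^(1/4).

T ≈ 371 K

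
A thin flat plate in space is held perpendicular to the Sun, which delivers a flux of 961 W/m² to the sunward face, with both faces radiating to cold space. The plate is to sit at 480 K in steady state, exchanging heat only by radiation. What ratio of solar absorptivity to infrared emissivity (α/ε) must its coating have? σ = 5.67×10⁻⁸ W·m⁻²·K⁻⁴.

Balance: αS·A = εσ·2A·T⁴ ⇒ α/ε = 2σT⁴/S.
α/ε = 2·5.67×10⁻⁸·(480)⁴/961 = 2·5.67×10⁻⁸·5.308×10¹⁰/961.

α/ε ≈ 6.26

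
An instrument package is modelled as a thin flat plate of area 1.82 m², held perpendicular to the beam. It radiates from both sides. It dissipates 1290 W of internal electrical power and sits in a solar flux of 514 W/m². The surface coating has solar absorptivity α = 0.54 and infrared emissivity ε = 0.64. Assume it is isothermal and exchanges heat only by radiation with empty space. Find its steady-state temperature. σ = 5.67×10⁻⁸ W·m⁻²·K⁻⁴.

At steady state, absorbed solar power + internal power = radiated power.
Absorbed: α·S·A_cross = 0.54·514·1.820 = 505.2 W (cross-section A).
Total input = 505.2 + 1290 = 1795 W.
Radiated: εσ·A_surf·T⁴ with A_surf = 2A = 3.640 m².
T⁴ = 1795/(0.64·5.67×10⁻⁸·3.640) = 1.359×10¹⁰ K⁴.

T ≈ 341 K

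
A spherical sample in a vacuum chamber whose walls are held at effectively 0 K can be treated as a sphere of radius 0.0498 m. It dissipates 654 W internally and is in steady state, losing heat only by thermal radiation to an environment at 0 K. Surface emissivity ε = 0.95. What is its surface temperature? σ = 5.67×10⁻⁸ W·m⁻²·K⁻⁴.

T ≈ 790 K

Steady state: internal power = radiated power, P = εσA T⁴.
Radiating area A = 4πr² = 0.03117 m².
T⁴ = P/(εσA) = 654/(0.95·5.67×10⁻⁸·0.03117) = 3.896×10¹¹ K⁴.
T = (3.896×10¹¹)^(1/4).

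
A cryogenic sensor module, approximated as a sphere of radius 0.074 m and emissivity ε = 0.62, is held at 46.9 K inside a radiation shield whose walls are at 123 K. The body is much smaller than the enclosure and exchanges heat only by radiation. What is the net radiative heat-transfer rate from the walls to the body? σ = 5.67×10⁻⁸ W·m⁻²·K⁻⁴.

For a small grey body in a large enclosure: P_net = εσA(T_body⁴ − T_wall⁴).
A = 4πr² = 0.06881 m²; T_body⁴ − T_wall⁴ = 4.838×10⁶ − 2.289×10⁸ = -2.240×10⁸ K⁴.
|P_net| = 0.62·5.67×10⁻⁸·0.06881·2.240×10⁸.

P_net ≈ 0.542 W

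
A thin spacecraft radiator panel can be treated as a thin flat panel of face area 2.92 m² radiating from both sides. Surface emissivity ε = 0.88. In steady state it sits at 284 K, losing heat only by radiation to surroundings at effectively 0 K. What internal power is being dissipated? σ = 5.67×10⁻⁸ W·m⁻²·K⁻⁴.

Steady state: P = εσA T⁴.
A = 2·2.92 = 5.840 m²; T⁴ = (284)⁴ = 6.505×10⁹ K⁴.
P = 0.88 × 5.67×10⁻⁸ × 5.840 × 6.505×10⁹.

P ≈ 1900 W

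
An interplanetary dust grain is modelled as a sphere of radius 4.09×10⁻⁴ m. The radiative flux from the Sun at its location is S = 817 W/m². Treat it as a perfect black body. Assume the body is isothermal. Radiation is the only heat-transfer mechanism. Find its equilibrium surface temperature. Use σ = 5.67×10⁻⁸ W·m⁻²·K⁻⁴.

At equilibrium, absorbed power = emitted power.
Absorbing cross-section = πr² = 5.255×10⁻⁷ m²; emitting surface = 4πr² = 2.102×10⁻⁶ m² (ratio 4).
S·A_cross = εσ·A_surf·T⁴  ⇒  T⁴ = S/(4σ).
T⁴ = 1.00·817/(4·5.67×10⁻⁸) = 3.602×10⁹ K⁴.
T = (3.602×10⁹)^(1/4).

T ≈ 245 K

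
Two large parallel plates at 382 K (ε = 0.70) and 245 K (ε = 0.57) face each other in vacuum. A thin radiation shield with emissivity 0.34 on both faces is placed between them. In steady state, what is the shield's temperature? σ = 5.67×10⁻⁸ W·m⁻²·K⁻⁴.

T_s ≈ 337 K

In steady state the net flux on the hot side equals that on the cold side.
σ(T₁⁴−T_s⁴)/D₁ = σ(T_s⁴−T₂⁴)/D₂, with D₁ = 1/ε₁+1/ε_s−1 = 3.370, D₂ = 1/ε_s+1/ε₂−1 = 3.696.
Solve for T_s⁴: T_s⁴ = (D₂·T₁⁴ + D₁·T₂⁴)/(D₁+D₂) = 1.286×10¹⁰ K⁴.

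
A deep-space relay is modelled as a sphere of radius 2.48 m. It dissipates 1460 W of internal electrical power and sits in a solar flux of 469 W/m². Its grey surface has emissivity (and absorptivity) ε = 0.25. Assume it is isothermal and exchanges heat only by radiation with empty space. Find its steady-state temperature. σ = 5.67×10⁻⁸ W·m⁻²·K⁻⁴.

At steady state, absorbed solar power + internal power = radiated power.
Absorbed: α·S·A_cross = 0.25·469·19.32 = 2266 W (cross-section πr²).
Total input = 2266 + 1460 = 3726 W.
Radiated: εσ·A_surf·T⁴ with A_surf = 4πr² = 77.29 m².
T⁴ = 3726/(0.25·5.67×10⁻⁸·77.29) = 3.401×10⁹ K⁴.

T ≈ 241 K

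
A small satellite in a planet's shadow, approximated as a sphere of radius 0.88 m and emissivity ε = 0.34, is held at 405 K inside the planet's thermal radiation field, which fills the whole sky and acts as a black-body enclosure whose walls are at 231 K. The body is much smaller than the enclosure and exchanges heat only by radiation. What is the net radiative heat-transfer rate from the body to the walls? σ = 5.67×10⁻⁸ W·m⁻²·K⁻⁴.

For a small grey body in a large enclosure: P_net = εσA(T_body⁴ − T_wall⁴).
A = 4πr² = 9.731 m²; T_body⁴ − T_wall⁴ = 2.690×10¹⁰ − 2.847×10⁹ = 2.406×10¹⁰ K⁴.
|P_net| = 0.34·5.67×10⁻⁸·9.731·2.406×10¹⁰.

P_net ≈ 4510 W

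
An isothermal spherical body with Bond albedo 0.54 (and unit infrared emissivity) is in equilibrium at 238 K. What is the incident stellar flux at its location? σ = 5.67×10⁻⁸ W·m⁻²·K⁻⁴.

(1−a)S·πr² = σ·4πr²·T⁴ ⇒ S = 4σT⁴/(1−a).
S = 4·5.67×10⁻⁸·3.209×10⁹/0.460.

S ≈ 1580 W/m²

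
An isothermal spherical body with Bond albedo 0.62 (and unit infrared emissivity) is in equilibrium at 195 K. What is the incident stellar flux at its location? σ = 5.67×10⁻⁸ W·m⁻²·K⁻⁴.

S ≈ 863 W/m²

(1−a)S·πr² = σ·4πr²·T⁴ ⇒ S = 4σT⁴/(1−a).
S = 4·5.67×10⁻⁸·1.446×10⁹/0.380.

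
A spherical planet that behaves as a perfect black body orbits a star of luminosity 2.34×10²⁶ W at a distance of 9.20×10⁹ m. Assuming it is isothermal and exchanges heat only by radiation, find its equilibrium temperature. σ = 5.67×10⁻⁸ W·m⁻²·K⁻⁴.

First find the stellar flux at distance d: S = L/(4πd²) = 2.34×10²⁶/(4π·(9.20×10⁹)²) = 2.200×10⁵ W/m².
For an isothermal sphere, absorbed (1−a)S·πr² = emitted σ·4πr²·T⁴, so T⁴ = (1−a)S/(4σ).
T⁴ = 1.00·2.200×10⁵/(4·5.67×10⁻⁸) = 9.700×10¹¹ K⁴.

T ≈ 992 K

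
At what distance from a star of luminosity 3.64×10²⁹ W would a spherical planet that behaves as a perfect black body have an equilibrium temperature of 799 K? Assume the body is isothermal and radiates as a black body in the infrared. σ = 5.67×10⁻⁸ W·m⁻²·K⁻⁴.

d ≈ 5.60×10¹¹ m

For an isothermal black-emitting sphere, (1−a)S·πr² = σ·4πr²·T⁴ ⇒ S = 4σT⁴/(1−a).
S = 4·5.67×10⁻⁸·(799)⁴/1.00 = 92430 W/m².
Flux falls as S = L/(4πd²), so d = √(L/(4πS)) = √(3.64×10²⁹/(4π·92430)).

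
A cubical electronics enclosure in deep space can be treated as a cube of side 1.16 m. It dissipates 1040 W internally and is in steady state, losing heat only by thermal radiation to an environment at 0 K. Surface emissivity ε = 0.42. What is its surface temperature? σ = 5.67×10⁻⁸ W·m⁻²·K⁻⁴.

Steady state: internal power = radiated power, P = εσA T⁴.
Radiating area A = 6L² = 8.074 m².
T⁴ = P/(εσA) = 1040/(0.42·5.67×10⁻⁸·8.074) = 5.409×10⁹ K⁴.
T = (5.409×10⁹)^(1/4).

T ≈ 271 K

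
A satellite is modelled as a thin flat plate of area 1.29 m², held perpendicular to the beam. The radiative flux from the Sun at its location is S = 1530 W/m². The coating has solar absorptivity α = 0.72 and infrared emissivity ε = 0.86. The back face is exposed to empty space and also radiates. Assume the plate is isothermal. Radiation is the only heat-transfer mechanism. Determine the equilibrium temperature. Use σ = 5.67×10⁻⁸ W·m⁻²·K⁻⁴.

At equilibrium, absorbed power = emitted power.
Absorbing cross-section = A = 1.290 m²; emitting surface = 2A = 2.580 m² (ratio 2).
αS·A_cross = εσ·A_surf·T⁴  ⇒  T⁴ = αS/(ε·2σ).
T⁴ = 0.720·1530/(0.86·2·5.67×10⁻⁸) = 1.130×10¹⁰ K⁴.
T = (1.130×10¹⁰)^(1/4).

T ≈ 326 K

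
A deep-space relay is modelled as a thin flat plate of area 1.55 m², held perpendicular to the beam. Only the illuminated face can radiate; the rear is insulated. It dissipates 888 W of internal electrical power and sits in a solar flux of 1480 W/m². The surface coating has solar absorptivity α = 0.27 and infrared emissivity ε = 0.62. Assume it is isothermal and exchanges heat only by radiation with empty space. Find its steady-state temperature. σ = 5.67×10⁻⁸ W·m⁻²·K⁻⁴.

T ≈ 408 K

At steady state, absorbed solar power + internal power = radiated power.
Absorbed: α·S·A_cross = 0.27·1480·1.550 = 619.4 W (cross-section A).
Total input = 619.4 + 888 = 1507 W.
Radiated: εσ·A_surf·T⁴ with A_surf = A = 1.550 m².
T⁴ = 1507/(0.62·5.67×10⁻⁸·1.550) = 2.766×10¹⁰ K⁴.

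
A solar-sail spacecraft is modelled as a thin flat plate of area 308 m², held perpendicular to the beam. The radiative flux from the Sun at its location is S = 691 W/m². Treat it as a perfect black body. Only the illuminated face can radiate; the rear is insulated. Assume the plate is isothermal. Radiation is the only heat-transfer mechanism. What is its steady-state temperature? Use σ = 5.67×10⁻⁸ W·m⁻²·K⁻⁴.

At equilibrium, absorbed power = emitted power.
Absorbing cross-section = A = 308.0 m²; emitting surface = A = 308.0 m² (ratio 1).
S·A_cross = εσ·A_surf·T⁴  ⇒  T⁴ = S/(1σ).
T⁴ = 1.00·691/(1·5.67×10⁻⁸) = 1.219×10¹⁰ K⁴.
T = (1.219×10¹⁰)^(1/4).

T ≈ 332 K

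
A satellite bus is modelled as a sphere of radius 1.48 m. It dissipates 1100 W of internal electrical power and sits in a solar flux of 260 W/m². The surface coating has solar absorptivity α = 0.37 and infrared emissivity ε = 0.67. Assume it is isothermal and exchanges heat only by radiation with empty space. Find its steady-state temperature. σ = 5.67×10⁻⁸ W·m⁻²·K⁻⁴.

At steady state, absorbed solar power + internal power = radiated power.
Absorbed: α·S·A_cross = 0.37·260·6.881 = 662.0 W (cross-section πr²).
Total input = 662.0 + 1100 = 1762 W.
Radiated: εσ·A_surf·T⁴ with A_surf = 4πr² = 27.53 m².
T⁴ = 1762/(0.67·5.67×10⁻⁸·27.53) = 1.685×10⁹ K⁴.

T ≈ 203 K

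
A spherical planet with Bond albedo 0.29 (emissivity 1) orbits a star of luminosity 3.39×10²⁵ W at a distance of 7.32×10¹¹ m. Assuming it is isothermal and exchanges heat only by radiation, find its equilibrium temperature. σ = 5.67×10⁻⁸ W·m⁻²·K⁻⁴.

First find the stellar flux at distance d: S = L/(4πd²) = 3.39×10²⁵/(4π·(7.32×10¹¹)²) = 5.035 W/m².
For an isothermal sphere, absorbed (1−a)S·πr² = emitted σ·4πr²·T⁴, so T⁴ = (1−a)S/(4σ).
T⁴ = 0.710·5.035/(4·5.67×10⁻⁸) = 1.576×10⁷ K⁴.

T ≈ 63.0 K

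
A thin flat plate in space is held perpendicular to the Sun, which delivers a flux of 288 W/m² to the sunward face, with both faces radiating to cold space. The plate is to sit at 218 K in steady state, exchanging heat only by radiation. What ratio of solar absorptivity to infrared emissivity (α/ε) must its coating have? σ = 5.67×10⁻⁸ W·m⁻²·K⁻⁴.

α/ε ≈ 0.889

Balance: αS·A = εσ·2A·T⁴ ⇒ α/ε = 2σT⁴/S.
α/ε = 2·5.67×10⁻⁸·(218)⁴/288 = 2·5.67×10⁻⁸·2.259×10⁹/288.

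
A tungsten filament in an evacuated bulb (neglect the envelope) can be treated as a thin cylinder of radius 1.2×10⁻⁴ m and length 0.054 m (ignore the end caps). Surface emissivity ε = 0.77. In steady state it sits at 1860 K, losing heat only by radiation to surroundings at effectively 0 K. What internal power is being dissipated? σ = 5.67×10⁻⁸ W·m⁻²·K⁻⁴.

Steady state: P = εσA T⁴.
A = 2πrL = 4.072×10⁻⁵ m²; T⁴ = (1860)⁴ = 1.197×10¹³ K⁴.
P = 0.77 × 5.67×10⁻⁸ × 4.072×10⁻⁵ × 1.197×10¹³.

P ≈ 21.3 W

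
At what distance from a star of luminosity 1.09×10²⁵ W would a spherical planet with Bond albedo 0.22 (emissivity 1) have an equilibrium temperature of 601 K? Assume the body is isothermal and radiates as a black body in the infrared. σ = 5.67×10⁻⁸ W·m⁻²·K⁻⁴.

For an isothermal black-emitting sphere, (1−a)S·πr² = σ·4πr²·T⁴ ⇒ S = 4σT⁴/(1−a).
S = 4·5.67×10⁻⁸·(601)⁴/0.780 = 37940 W/m².
Flux falls as S = L/(4πd²), so d = √(L/(4πS)) = √(1.09×10²⁵/(4π·37940)).

d ≈ 4.78×10⁹ m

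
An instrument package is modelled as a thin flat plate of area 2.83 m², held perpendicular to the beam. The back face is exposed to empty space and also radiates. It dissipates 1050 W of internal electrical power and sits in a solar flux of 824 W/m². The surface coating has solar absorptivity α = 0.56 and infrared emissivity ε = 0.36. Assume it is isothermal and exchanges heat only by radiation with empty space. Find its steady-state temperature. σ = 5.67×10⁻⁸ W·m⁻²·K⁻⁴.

At steady state, absorbed solar power + internal power = radiated power.
Absorbed: α·S·A_cross = 0.56·824·2.830 = 1306 W (cross-section A).
Total input = 1306 + 1050 = 2356 W.
Radiated: εσ·A_surf·T⁴ with A_surf = 2A = 5.660 m².
T⁴ = 2356/(0.36·5.67×10⁻⁸·5.660) = 2.039×10¹⁰ K⁴.

T ≈ 378 K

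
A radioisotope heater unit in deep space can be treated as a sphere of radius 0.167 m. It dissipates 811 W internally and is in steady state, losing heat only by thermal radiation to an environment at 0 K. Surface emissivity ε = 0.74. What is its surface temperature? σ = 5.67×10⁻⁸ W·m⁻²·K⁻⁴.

T ≈ 485 K

Steady state: internal power = radiated power, P = εσA T⁴.
Radiating area A = 4πr² = 0.3505 m².
T⁴ = P/(εσA) = 811/(0.74·5.67×10⁻⁸·0.3505) = 5.515×10¹⁰ K⁴.
T = (5.515×10¹⁰)^(1/4).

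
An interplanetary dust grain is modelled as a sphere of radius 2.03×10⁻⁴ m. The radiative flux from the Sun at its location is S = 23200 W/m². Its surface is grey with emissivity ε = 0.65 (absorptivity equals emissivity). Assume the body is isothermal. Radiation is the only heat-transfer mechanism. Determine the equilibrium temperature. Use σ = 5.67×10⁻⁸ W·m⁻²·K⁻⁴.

At equilibrium, absorbed power = emitted power.
Absorbing cross-section = πr² = 1.295×10⁻⁷ m²; emitting surface = 4πr² = 5.178×10⁻⁷ m² (ratio 4).
εS·A_cross = εσ·A_surf·T⁴  ⇒  T⁴ = S/(4σ)   (ε cancels).
T⁴ = 23200/(4·5.67×10⁻⁸) = 1.023×10¹¹ K⁴.
T = (1.023×10¹¹)^(1/4).

T ≈ 566 K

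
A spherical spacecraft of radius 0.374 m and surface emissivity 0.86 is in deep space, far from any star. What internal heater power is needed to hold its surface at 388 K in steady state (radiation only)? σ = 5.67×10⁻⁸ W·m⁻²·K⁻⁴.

P ≈ 1940 W

P = εσ·4πr²·T⁴.
4πr² = 1.758 m²; T⁴ = 2.266×10¹⁰ K⁴.
P = 0.86·5.67×10⁻⁸·1.758·2.266×10¹⁰.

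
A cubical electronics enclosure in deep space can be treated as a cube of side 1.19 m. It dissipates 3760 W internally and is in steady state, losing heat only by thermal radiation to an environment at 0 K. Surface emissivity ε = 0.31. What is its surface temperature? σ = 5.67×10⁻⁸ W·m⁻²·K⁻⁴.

T ≈ 398 K

Steady state: internal power = radiated power, P = εσA T⁴.
Radiating area A = 6L² = 8.497 m².
T⁴ = P/(εσA) = 3760/(0.31·5.67×10⁻⁸·8.497) = 2.518×10¹⁰ K⁴.
T = (2.518×10¹⁰)^(1/4).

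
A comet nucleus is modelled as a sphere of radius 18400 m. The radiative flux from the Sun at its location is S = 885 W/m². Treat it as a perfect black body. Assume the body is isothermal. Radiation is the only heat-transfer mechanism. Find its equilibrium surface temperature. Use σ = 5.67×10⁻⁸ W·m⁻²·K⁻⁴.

At equilibrium, absorbed power = emitted power.
Absorbing cross-section = πr² = 1.064×10⁹ m²; emitting surface = 4πr² = 4.254×10⁹ m² (ratio 4).
S·A_cross = εσ·A_surf·T⁴  ⇒  T⁴ = S/(4σ).
T⁴ = 1.00·885/(4·5.67×10⁻⁸) = 3.902×10⁹ K⁴.
T = (3.902×10⁹)^(1/4).

T ≈ 250 K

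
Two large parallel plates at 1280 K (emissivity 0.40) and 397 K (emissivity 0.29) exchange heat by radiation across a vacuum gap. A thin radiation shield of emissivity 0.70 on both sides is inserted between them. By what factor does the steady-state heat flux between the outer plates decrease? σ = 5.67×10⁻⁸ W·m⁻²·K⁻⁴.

factor ≈ 1.38

Without shield: q₀ = σΔ(T⁴)/(1/ε₁+1/ε₂−1) with denominator 4.948.
With shield the two gaps are in series; the resistances add: (1/ε₁+1/ε_s−1)+(1/ε_s+1/ε₂−1) = 2.929+3.877 = 6.805.
Heat-flux ratio q₀/q = 6.805/4.948.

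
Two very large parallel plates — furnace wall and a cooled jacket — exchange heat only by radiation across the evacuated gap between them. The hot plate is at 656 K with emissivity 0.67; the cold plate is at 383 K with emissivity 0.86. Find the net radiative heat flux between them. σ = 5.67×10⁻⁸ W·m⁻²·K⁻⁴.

For two infinite grey parallel plates, q = σ(T₁⁴ − T₂⁴)/(1/ε₁ + 1/ε₂ − 1).
T₁⁴ − T₂⁴ = 1.852×10¹¹ − 2.152×10¹⁰ = 1.637×10¹¹ K⁴.
1/ε₁ + 1/ε₂ − 1 = 1.493 + 1.163 − 1 = 1.655.
q = 5.67×10⁻⁸ × 1.637×10¹¹ / 1.655.

q ≈ 5610 W/m²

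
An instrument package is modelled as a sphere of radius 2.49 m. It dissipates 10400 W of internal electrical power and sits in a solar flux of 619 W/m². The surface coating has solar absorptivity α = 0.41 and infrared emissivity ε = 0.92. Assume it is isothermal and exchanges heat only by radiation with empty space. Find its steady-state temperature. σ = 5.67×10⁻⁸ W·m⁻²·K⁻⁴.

At steady state, absorbed solar power + internal power = radiated power.
Absorbed: α·S·A_cross = 0.41·619·19.48 = 4943 W (cross-section πr²).
Total input = 4943 + 10400 = 15340 W.
Radiated: εσ·A_surf·T⁴ with A_surf = 4πr² = 77.91 m².
T⁴ = 15340/(0.92·5.67×10⁻⁸·77.91) = 3.775×10⁹ K⁴.

T ≈ 248 K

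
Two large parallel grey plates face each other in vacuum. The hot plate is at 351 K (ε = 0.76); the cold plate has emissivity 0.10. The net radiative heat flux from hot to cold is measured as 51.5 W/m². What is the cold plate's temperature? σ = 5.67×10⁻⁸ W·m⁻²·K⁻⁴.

T₂ ≈ 276 K

q = σ(T₁⁴ − T₂⁴)/(1/ε₁ + 1/ε₂ − 1); denominator = 10.32.
T₂⁴ = T₁⁴ − q·(1/ε₁+1/ε₂−1)/σ = 1.518×10¹⁰ − 51.5·10.32/5.67×10⁻⁸
    = 5.809×10⁹ K⁴.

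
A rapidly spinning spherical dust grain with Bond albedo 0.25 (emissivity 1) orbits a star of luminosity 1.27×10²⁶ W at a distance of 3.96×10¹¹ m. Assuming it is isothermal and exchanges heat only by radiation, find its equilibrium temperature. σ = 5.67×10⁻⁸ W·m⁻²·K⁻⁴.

First find the stellar flux at distance d: S = L/(4πd²) = 1.27×10²⁶/(4π·(3.96×10¹¹)²) = 64.45 W/m².
For an isothermal sphere, absorbed (1−a)S·πr² = emitted σ·4πr²·T⁴, so T⁴ = (1−a)S/(4σ).
T⁴ = 0.750·64.45/(4·5.67×10⁻⁸) = 2.131×10⁸ K⁴.

T ≈ 121 K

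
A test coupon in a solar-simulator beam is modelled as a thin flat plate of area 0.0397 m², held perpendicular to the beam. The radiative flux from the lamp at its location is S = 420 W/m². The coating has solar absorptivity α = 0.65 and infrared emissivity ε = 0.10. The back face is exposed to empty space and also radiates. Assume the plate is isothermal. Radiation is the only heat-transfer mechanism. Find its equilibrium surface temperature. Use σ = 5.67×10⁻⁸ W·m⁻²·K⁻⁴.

T ≈ 394 K

At equilibrium, absorbed power = emitted power.
Absorbing cross-section = A = 0.03970 m²; emitting surface = 2A = 0.07940 m² (ratio 2).
αS·A_cross = εσ·A_surf·T⁴  ⇒  T⁴ = αS/(ε·2σ).
T⁴ = 0.650·420/(0.10·2·5.67×10⁻⁸) = 2.407×10¹⁰ K⁴.
T = (2.407×10¹⁰)^(1/4).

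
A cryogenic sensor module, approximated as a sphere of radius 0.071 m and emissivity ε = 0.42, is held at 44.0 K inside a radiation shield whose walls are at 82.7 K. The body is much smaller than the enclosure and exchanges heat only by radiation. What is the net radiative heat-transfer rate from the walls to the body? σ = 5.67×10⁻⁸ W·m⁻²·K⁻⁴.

P_net ≈ 0.0649 W

For a small grey body in a large enclosure: P_net = εσA(T_body⁴ − T_wall⁴).
A = 4πr² = 0.06335 m²; T_body⁴ − T_wall⁴ = 3.748×10⁶ − 4.678×10⁷ = -4.303×10⁷ K⁴.
|P_net| = 0.42·5.67×10⁻⁸·0.06335·4.303×10⁷.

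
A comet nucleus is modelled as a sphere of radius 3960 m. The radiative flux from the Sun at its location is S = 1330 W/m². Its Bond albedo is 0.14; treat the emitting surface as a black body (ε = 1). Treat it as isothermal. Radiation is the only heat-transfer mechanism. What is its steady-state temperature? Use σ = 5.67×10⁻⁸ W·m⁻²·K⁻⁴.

T ≈ 266 K

At equilibrium, absorbed power = emitted power.
Absorbing cross-section = πr² = 4.927×10⁷ m²; emitting surface = 4πr² = 1.971×10⁸ m² (ratio 4).
(1−a)S·A_cross = εσ·A_surf·T⁴  ⇒  T⁴ = (1−a)S/(4σ).
T⁴ = 0.860·1330/(4·5.67×10⁻⁸) = 5.043×10⁹ K⁴.
T = (5.043×10⁹)^(1/4).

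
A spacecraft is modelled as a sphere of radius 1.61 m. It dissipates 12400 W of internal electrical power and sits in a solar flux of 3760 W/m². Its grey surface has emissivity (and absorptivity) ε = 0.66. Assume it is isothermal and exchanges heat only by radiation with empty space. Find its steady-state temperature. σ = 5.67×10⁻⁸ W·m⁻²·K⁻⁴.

At steady state, absorbed solar power + internal power = radiated power.
Absorbed: α·S·A_cross = 0.66·3760·8.143 = 20210 W (cross-section πr²).
Total input = 20210 + 12400 = 32610 W.
Radiated: εσ·A_surf·T⁴ with A_surf = 4πr² = 32.57 m².
T⁴ = 32610/(0.66·5.67×10⁻⁸·32.57) = 2.675×10¹⁰ K⁴.

T ≈ 404 K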